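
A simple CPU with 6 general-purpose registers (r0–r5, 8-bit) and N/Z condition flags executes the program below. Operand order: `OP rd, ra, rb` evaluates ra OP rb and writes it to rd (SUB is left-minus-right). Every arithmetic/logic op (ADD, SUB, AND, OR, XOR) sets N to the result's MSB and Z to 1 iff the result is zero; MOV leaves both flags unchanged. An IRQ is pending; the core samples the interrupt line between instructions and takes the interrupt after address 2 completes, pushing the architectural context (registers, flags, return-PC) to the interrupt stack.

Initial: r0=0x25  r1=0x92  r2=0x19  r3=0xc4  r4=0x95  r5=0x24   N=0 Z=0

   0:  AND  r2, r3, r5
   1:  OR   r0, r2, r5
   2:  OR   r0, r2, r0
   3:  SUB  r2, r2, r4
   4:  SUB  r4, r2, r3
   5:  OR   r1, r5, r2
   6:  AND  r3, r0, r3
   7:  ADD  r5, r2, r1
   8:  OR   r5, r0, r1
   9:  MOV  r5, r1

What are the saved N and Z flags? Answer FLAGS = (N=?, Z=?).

FLAGS = (N=0, Z=0)

after  0: r0=0x25 r1=0x92 r2=0x04 r3=0xc4 r4=0x95 r5=0x24  N=0 Z=0
after  1: r0=0x24 r1=0x92 r2=0x04 r3=0xc4 r4=0x95 r5=0x24  N=0 Z=0
after  2: r0=0x24 r1=0x92 r2=0x04 r3=0xc4 r4=0x95 r5=0x24  N=0 Z=0
-- IRQ taken; context saved, return-PC = 3 --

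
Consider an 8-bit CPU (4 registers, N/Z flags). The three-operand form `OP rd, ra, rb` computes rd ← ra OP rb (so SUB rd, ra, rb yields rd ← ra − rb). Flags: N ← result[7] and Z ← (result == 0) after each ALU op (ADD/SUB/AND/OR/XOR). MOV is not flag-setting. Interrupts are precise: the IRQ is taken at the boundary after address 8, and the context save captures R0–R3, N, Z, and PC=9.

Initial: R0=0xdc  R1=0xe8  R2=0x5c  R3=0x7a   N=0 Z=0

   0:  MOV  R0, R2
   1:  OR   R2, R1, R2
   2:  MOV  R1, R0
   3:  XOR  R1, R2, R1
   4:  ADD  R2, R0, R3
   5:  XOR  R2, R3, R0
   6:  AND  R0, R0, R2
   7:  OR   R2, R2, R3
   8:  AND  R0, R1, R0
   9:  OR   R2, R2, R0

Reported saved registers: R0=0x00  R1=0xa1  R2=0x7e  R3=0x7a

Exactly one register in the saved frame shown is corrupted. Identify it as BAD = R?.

BAD = R1

after  0: R0=0x5c R1=0xe8 R2=0x5c R3=0x7a  N=0 Z=0
after  1: R0=0x5c R1=0xe8 R2=0xfc R3=0x7a  N=1 Z=0
after  2: R0=0x5c R1=0x5c R2=0xfc R3=0x7a  N=1 Z=0
after  3: R0=0x5c R1=0xa0 R2=0xfc R3=0x7a  N=1 Z=0
after  4: R0=0x5c R1=0xa0 R2=0xd6 R3=0x7a  N=1 Z=0
after  5: R0=0x5c R1=0xa0 R2=0x26 R3=0x7a  N=0 Z=0
after  6: R0=0x04 R1=0xa0 R2=0x26 R3=0x7a  N=0 Z=0
after  7: R0=0x04 R1=0xa0 R2=0x7e R3=0x7a  N=0 Z=0
after  8: R0=0x00 R1=0xa0 R2=0x7e R3=0x7a  N=0 Z=1
-- IRQ taken; context saved, return-PC = 9 --
mismatch: R1: reported 0xa1 vs actual 0xa0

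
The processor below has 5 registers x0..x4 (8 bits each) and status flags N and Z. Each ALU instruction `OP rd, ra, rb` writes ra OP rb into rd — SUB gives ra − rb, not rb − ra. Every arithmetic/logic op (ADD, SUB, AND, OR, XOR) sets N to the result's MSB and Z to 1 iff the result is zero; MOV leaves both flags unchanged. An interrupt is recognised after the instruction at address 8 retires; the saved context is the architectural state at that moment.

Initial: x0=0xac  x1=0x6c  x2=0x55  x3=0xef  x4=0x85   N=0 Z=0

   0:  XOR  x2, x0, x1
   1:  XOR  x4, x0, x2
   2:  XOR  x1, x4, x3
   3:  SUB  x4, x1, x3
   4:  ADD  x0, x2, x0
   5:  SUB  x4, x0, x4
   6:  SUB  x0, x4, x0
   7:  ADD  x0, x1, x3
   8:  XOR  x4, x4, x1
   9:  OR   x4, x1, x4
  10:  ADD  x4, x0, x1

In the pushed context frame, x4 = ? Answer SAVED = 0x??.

SAVED = 0x5b

after  0: x0=0xac x1=0x6c x2=0xc0 x3=0xef x4=0x85  N=1 Z=0
after  1: x0=0xac x1=0x6c x2=0xc0 x3=0xef x4=0x6c  N=0 Z=0
after  2: x0=0xac x1=0x83 x2=0xc0 x3=0xef x4=0x6c  N=1 Z=0
after  3: x0=0xac x1=0x83 x2=0xc0 x3=0xef x4=0x94  N=1 Z=0
after  4: x0=0x6c x1=0x83 x2=0xc0 x3=0xef x4=0x94  N=0 Z=0
after  5: x0=0x6c x1=0x83 x2=0xc0 x3=0xef x4=0xd8  N=1 Z=0
after  6: x0=0x6c x1=0x83 x2=0xc0 x3=0xef x4=0xd8  N=0 Z=0
after  7: x0=0x72 x1=0x83 x2=0xc0 x3=0xef x4=0xd8  N=0 Z=0
after  8: x0=0x72 x1=0x83 x2=0xc0 x3=0xef x4=0x5b  N=0 Z=0
-- IRQ taken; context saved, return-PC = 9 --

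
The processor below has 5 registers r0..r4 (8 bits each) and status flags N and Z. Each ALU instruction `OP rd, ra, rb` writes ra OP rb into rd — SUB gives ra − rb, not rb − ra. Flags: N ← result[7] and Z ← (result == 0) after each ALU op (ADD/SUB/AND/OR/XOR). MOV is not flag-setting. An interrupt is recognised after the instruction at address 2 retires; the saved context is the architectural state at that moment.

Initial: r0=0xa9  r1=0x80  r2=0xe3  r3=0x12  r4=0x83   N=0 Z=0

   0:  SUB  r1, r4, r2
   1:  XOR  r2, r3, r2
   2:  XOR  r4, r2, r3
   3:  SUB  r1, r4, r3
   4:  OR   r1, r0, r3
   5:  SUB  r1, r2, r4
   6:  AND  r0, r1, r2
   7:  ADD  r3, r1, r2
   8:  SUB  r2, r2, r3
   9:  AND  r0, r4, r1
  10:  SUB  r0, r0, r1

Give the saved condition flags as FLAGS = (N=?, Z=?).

FLAGS = (N=1, Z=0)

after  0: r0=0xa9 r1=0xa0 r2=0xe3 r3=0x12 r4=0x83  N=1 Z=0
after  1: r0=0xa9 r1=0xa0 r2=0xf1 r3=0x12 r4=0x83  N=1 Z=0
after  2: r0=0xa9 r1=0xa0 r2=0xf1 r3=0x12 r4=0xe3  N=1 Z=0
-- IRQ taken; context saved, return-PC = 3 --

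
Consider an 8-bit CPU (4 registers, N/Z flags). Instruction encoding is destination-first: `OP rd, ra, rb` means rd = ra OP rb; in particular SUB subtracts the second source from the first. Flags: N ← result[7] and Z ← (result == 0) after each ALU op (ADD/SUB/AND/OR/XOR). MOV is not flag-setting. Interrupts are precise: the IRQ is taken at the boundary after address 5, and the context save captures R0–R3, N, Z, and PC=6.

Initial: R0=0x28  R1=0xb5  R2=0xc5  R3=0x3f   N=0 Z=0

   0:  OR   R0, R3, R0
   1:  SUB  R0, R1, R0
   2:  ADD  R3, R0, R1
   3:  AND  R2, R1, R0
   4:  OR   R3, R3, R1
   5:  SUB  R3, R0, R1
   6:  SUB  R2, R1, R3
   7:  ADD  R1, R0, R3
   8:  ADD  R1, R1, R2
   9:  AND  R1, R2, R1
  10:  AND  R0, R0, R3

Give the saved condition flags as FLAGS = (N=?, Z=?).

after  0: R0=0x3f R1=0xb5 R2=0xc5 R3=0x3f  N=0 Z=0
after  1: R0=0x76 R1=0xb5 R2=0xc5 R3=0x3f  N=0 Z=0
after  2: R0=0x76 R1=0xb5 R2=0xc5 R3=0x2b  N=0 Z=0
after  3: R0=0x76 R1=0xb5 R2=0x34 R3=0x2b  N=0 Z=0
after  4: R0=0x76 R1=0xb5 R2=0x34 R3=0xbf  N=1 Z=0
after  5: R0=0x76 R1=0xb5 R2=0x34 R3=0xc1  N=1 Z=0
-- IRQ taken; context saved, return-PC = 6 --

FLAGS = (N=1, Z=0)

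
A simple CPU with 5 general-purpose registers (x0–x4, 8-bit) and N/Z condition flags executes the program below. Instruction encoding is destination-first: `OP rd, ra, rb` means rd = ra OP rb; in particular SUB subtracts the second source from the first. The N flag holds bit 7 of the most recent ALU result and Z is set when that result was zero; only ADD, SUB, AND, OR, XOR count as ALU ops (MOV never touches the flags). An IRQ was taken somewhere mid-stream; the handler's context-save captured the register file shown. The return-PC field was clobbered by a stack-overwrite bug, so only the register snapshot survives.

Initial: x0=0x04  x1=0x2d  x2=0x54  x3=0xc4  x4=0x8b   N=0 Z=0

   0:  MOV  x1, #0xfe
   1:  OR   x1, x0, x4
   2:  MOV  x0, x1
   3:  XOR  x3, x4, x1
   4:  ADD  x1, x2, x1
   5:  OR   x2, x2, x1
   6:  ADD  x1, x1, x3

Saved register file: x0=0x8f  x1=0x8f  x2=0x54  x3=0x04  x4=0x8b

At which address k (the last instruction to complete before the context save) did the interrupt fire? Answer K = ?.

K = 3

after  0: x0=0x04 x1=0xfe x2=0x54 x3=0xc4 x4=0x8b  N=0 Z=0
after  1: x0=0x04 x1=0x8f x2=0x54 x3=0xc4 x4=0x8b  N=1 Z=0
after  2: x0=0x8f x1=0x8f x2=0x54 x3=0xc4 x4=0x8b  N=1 Z=0
after  3: x0=0x8f x1=0x8f x2=0x54 x3=0x04 x4=0x8b  N=0 Z=0
-- IRQ taken; context saved, return-PC = 4 --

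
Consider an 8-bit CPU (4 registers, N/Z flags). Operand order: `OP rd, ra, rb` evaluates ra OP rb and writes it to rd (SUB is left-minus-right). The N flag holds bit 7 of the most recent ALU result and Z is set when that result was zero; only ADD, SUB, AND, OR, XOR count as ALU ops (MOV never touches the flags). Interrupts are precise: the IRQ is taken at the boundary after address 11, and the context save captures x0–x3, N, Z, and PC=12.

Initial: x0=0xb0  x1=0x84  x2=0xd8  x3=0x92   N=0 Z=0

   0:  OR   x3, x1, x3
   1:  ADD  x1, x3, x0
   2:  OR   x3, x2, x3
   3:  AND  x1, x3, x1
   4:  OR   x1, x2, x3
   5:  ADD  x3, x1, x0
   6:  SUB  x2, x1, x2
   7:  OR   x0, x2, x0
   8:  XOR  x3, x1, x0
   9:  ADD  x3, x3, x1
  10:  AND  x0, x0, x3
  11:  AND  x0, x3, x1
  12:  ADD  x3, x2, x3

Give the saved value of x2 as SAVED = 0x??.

after  0: x0=0xb0 x1=0x84 x2=0xd8 x3=0x96  N=1 Z=0
after  1: x0=0xb0 x1=0x46 x2=0xd8 x3=0x96  N=0 Z=0
after  2: x0=0xb0 x1=0x46 x2=0xd8 x3=0xde  N=1 Z=0
after  3: x0=0xb0 x1=0x46 x2=0xd8 x3=0xde  N=0 Z=0
after  4: x0=0xb0 x1=0xde x2=0xd8 x3=0xde  N=1 Z=0
after  5: x0=0xb0 x1=0xde x2=0xd8 x3=0x8e  N=1 Z=0
after  6: x0=0xb0 x1=0xde x2=0x06 x3=0x8e  N=0 Z=0
after  7: x0=0xb6 x1=0xde x2=0x06 x3=0x8e  N=1 Z=0
after  8: x0=0xb6 x1=0xde x2=0x06 x3=0x68  N=0 Z=0
after  9: x0=0xb6 x1=0xde x2=0x06 x3=0x46  N=0 Z=0
after 10: x0=0x06 x1=0xde x2=0x06 x3=0x46  N=0 Z=0
after 11: x0=0x46 x1=0xde x2=0x06 x3=0x46  N=0 Z=0
-- IRQ taken; context saved, return-PC = 12 --

SAVED = 0x06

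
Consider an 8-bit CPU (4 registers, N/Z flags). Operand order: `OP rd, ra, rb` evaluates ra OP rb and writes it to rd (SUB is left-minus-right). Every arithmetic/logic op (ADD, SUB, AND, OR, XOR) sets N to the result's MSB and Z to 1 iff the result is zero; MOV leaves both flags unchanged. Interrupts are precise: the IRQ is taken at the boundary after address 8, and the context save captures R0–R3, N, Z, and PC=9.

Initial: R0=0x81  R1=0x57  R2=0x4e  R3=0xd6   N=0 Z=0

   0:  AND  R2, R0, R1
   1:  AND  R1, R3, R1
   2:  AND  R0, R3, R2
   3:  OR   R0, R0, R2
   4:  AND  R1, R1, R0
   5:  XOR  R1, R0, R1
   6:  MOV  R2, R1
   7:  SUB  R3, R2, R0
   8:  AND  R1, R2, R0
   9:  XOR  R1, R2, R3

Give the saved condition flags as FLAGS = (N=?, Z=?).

after  0: R0=0x81 R1=0x57 R2=0x01 R3=0xd6  N=0 Z=0
after  1: R0=0x81 R1=0x56 R2=0x01 R3=0xd6  N=0 Z=0
after  2: R0=0x00 R1=0x56 R2=0x01 R3=0xd6  N=0 Z=1
after  3: R0=0x01 R1=0x56 R2=0x01 R3=0xd6  N=0 Z=0
after  4: R0=0x01 R1=0x00 R2=0x01 R3=0xd6  N=0 Z=1
after  5: R0=0x01 R1=0x01 R2=0x01 R3=0xd6  N=0 Z=0
after  6: R0=0x01 R1=0x01 R2=0x01 R3=0xd6  N=0 Z=0
after  7: R0=0x01 R1=0x01 R2=0x01 R3=0x00  N=0 Z=1
after  8: R0=0x01 R1=0x01 R2=0x01 R3=0x00  N=0 Z=0
-- IRQ taken; context saved, return-PC = 9 --

FLAGS = (N=0, Z=0)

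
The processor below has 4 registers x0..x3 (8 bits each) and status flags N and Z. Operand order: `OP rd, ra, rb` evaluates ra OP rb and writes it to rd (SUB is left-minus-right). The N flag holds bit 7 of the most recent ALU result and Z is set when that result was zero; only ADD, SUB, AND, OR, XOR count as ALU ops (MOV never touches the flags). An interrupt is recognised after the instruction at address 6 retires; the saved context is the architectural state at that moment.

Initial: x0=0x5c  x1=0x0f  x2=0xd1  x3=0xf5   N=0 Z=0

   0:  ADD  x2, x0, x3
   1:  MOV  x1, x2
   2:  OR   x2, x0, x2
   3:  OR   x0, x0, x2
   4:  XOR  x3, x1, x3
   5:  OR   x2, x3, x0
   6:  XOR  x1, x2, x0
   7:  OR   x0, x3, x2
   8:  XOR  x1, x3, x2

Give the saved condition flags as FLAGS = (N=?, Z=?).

FLAGS = (N=1, Z=0)

after  0: x0=0x5c x1=0x0f x2=0x51 x3=0xf5  N=0 Z=0
after  1: x0=0x5c x1=0x51 x2=0x51 x3=0xf5  N=0 Z=0
after  2: x0=0x5c x1=0x51 x2=0x5d x3=0xf5  N=0 Z=0
after  3: x0=0x5d x1=0x51 x2=0x5d x3=0xf5  N=0 Z=0
after  4: x0=0x5d x1=0x51 x2=0x5d x3=0xa4  N=1 Z=0
after  5: x0=0x5d x1=0x51 x2=0xfd x3=0xa4  N=1 Z=0
after  6: x0=0x5d x1=0xa0 x2=0xfd x3=0xa4  N=1 Z=0
-- IRQ taken; context saved, return-PC = 7 --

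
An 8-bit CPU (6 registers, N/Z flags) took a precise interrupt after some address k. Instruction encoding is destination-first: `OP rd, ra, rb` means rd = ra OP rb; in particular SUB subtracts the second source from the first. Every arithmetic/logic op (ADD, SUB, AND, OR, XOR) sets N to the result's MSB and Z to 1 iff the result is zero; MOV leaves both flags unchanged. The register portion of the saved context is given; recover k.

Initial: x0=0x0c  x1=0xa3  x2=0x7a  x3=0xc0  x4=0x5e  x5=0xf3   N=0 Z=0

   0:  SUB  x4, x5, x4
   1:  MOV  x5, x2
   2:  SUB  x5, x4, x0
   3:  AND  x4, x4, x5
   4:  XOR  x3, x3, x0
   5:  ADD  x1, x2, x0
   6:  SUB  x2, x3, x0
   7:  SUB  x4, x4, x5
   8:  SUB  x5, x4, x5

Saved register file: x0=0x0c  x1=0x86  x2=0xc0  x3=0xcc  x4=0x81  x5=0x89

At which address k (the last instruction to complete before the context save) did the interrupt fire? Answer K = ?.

after  0: x0=0x0c x1=0xa3 x2=0x7a x3=0xc0 x4=0x95 x5=0xf3  N=1 Z=0
after  1: x0=0x0c x1=0xa3 x2=0x7a x3=0xc0 x4=0x95 x5=0x7a  N=1 Z=0
after  2: x0=0x0c x1=0xa3 x2=0x7a x3=0xc0 x4=0x95 x5=0x89  N=1 Z=0
after  3: x0=0x0c x1=0xa3 x2=0x7a x3=0xc0 x4=0x81 x5=0x89  N=1 Z=0
after  4: x0=0x0c x1=0xa3 x2=0x7a x3=0xcc x4=0x81 x5=0x89  N=1 Z=0
after  5: x0=0x0c x1=0x86 x2=0x7a x3=0xcc x4=0x81 x5=0x89  N=1 Z=0
after  6: x0=0x0c x1=0x86 x2=0xc0 x3=0xcc x4=0x81 x5=0x89  N=1 Z=0
-- IRQ taken; context saved, return-PC = 7 --

K = 6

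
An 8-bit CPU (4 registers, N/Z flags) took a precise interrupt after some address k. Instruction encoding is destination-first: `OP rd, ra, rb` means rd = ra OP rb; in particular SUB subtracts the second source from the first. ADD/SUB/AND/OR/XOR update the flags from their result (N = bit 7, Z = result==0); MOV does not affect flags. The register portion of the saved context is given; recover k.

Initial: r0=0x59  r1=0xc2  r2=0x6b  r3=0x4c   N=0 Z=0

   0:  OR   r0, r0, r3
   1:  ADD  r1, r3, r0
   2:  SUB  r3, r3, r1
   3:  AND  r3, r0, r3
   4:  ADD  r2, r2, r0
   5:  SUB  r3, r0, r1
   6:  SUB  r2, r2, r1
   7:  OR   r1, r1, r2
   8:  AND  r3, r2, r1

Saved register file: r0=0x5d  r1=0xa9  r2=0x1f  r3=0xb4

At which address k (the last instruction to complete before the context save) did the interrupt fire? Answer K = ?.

after  0: r0=0x5d r1=0xc2 r2=0x6b r3=0x4c  N=0 Z=0
after  1: r0=0x5d r1=0xa9 r2=0x6b r3=0x4c  N=1 Z=0
after  2: r0=0x5d r1=0xa9 r2=0x6b r3=0xa3  N=1 Z=0
after  3: r0=0x5d r1=0xa9 r2=0x6b r3=0x01  N=0 Z=0
after  4: r0=0x5d r1=0xa9 r2=0xc8 r3=0x01  N=1 Z=0
after  5: r0=0x5d r1=0xa9 r2=0xc8 r3=0xb4  N=1 Z=0
after  6: r0=0x5d r1=0xa9 r2=0x1f r3=0xb4  N=0 Z=0
-- IRQ taken; context saved, return-PC = 7 --

K = 6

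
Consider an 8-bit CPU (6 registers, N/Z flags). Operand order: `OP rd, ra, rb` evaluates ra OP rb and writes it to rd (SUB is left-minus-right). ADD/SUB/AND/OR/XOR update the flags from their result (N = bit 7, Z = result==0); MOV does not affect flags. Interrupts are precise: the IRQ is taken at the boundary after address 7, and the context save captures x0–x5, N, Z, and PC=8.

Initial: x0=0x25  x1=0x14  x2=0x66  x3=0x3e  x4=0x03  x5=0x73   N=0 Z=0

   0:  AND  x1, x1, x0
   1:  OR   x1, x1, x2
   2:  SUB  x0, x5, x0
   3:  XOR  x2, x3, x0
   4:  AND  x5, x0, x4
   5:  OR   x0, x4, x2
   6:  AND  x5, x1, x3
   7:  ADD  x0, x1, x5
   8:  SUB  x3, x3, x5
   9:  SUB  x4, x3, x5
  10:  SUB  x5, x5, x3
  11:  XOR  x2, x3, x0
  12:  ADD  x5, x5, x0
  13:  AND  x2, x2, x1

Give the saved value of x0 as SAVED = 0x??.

SAVED = 0x8c

after  0: x0=0x25 x1=0x04 x2=0x66 x3=0x3e x4=0x03 x5=0x73  N=0 Z=0
after  1: x0=0x25 x1=0x66 x2=0x66 x3=0x3e x4=0x03 x5=0x73  N=0 Z=0
after  2: x0=0x4e x1=0x66 x2=0x66 x3=0x3e x4=0x03 x5=0x73  N=0 Z=0
after  3: x0=0x4e x1=0x66 x2=0x70 x3=0x3e x4=0x03 x5=0x73  N=0 Z=0
after  4: x0=0x4e x1=0x66 x2=0x70 x3=0x3e x4=0x03 x5=0x02  N=0 Z=0
after  5: x0=0x73 x1=0x66 x2=0x70 x3=0x3e x4=0x03 x5=0x02  N=0 Z=0
after  6: x0=0x73 x1=0x66 x2=0x70 x3=0x3e x4=0x03 x5=0x26  N=0 Z=0
after  7: x0=0x8c x1=0x66 x2=0x70 x3=0x3e x4=0x03 x5=0x26  N=1 Z=0
-- IRQ taken; context saved, return-PC = 8 --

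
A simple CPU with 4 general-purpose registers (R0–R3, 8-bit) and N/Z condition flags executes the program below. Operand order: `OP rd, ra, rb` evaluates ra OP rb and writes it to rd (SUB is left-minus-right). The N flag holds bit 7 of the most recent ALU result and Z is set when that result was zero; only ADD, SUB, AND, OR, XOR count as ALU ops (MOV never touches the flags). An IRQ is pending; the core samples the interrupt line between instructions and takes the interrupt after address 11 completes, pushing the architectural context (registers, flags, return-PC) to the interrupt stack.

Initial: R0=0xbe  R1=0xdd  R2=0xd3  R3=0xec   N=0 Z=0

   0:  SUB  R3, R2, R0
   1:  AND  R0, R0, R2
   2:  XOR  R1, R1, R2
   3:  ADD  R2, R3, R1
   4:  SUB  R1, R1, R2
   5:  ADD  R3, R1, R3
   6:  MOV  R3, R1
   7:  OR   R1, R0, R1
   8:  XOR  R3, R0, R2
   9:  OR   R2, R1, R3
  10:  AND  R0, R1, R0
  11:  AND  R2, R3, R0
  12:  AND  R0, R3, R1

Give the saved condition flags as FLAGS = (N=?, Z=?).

after  0: R0=0xbe R1=0xdd R2=0xd3 R3=0x15  N=0 Z=0
after  1: R0=0x92 R1=0xdd R2=0xd3 R3=0x15  N=1 Z=0
after  2: R0=0x92 R1=0x0e R2=0xd3 R3=0x15  N=0 Z=0
after  3: R0=0x92 R1=0x0e R2=0x23 R3=0x15  N=0 Z=0
after  4: R0=0x92 R1=0xeb R2=0x23 R3=0x15  N=1 Z=0
after  5: R0=0x92 R1=0xeb R2=0x23 R3=0x00  N=0 Z=1
after  6: R0=0x92 R1=0xeb R2=0x23 R3=0xeb  N=0 Z=1
after  7: R0=0x92 R1=0xfb R2=0x23 R3=0xeb  N=1 Z=0
after  8: R0=0x92 R1=0xfb R2=0x23 R3=0xb1  N=1 Z=0
after  9: R0=0x92 R1=0xfb R2=0xfb R3=0xb1  N=1 Z=0
after 10: R0=0x92 R1=0xfb R2=0xfb R3=0xb1  N=1 Z=0
after 11: R0=0x92 R1=0xfb R2=0x90 R3=0xb1  N=1 Z=0
-- IRQ taken; context saved, return-PC = 12 --

FLAGS = (N=1, Z=0)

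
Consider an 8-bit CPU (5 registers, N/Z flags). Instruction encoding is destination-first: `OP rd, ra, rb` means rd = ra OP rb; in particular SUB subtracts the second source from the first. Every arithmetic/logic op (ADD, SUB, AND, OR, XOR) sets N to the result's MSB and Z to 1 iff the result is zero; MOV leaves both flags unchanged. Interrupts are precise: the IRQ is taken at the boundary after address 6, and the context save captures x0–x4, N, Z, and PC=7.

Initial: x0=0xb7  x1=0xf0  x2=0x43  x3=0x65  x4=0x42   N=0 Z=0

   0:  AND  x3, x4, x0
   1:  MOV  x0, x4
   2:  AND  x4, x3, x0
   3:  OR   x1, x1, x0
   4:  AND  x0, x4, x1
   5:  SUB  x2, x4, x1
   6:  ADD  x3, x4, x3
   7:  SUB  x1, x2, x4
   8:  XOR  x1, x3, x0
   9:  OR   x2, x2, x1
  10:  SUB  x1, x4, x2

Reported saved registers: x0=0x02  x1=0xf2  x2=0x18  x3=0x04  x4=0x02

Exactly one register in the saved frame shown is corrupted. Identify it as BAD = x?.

after  0: x0=0xb7 x1=0xf0 x2=0x43 x3=0x02 x4=0x42  N=0 Z=0
after  1: x0=0x42 x1=0xf0 x2=0x43 x3=0x02 x4=0x42  N=0 Z=0
after  2: x0=0x42 x1=0xf0 x2=0x43 x3=0x02 x4=0x02  N=0 Z=0
after  3: x0=0x42 x1=0xf2 x2=0x43 x3=0x02 x4=0x02  N=1 Z=0
after  4: x0=0x02 x1=0xf2 x2=0x43 x3=0x02 x4=0x02  N=0 Z=0
after  5: x0=0x02 x1=0xf2 x2=0x10 x3=0x02 x4=0x02  N=0 Z=0
after  6: x0=0x02 x1=0xf2 x2=0x10 x3=0x04 x4=0x02  N=0 Z=0
-- IRQ taken; context saved, return-PC = 7 --
mismatch: x2: reported 0x18 vs actual 0x10

BAD = x2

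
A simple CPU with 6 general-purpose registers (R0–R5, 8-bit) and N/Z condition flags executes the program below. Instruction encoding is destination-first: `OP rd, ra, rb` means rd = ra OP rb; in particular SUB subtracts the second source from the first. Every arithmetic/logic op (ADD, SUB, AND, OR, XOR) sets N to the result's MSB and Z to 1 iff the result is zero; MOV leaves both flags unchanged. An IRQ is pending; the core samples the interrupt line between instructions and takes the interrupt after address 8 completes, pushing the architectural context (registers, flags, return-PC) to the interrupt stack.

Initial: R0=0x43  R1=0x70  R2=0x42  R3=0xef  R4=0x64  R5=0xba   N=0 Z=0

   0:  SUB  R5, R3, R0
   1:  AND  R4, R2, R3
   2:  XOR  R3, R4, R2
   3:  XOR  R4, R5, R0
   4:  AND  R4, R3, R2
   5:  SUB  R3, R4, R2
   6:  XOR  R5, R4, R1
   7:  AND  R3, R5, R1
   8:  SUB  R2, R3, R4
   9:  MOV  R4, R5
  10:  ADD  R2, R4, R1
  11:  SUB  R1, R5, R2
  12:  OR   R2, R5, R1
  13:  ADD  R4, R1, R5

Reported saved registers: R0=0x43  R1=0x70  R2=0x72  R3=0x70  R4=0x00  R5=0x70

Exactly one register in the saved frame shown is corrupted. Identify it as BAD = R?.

after  0: R0=0x43 R1=0x70 R2=0x42 R3=0xef R4=0x64 R5=0xac  N=1 Z=0
after  1: R0=0x43 R1=0x70 R2=0x42 R3=0xef R4=0x42 R5=0xac  N=0 Z=0
after  2: R0=0x43 R1=0x70 R2=0x42 R3=0x00 R4=0x42 R5=0xac  N=0 Z=1
after  3: R0=0x43 R1=0x70 R2=0x42 R3=0x00 R4=0xef R5=0xac  N=1 Z=0
after  4: R0=0x43 R1=0x70 R2=0x42 R3=0x00 R4=0x00 R5=0xac  N=0 Z=1
after  5: R0=0x43 R1=0x70 R2=0x42 R3=0xbe R4=0x00 R5=0xac  N=1 Z=0
after  6: R0=0x43 R1=0x70 R2=0x42 R3=0xbe R4=0x00 R5=0x70  N=0 Z=0
after  7: R0=0x43 R1=0x70 R2=0x42 R3=0x70 R4=0x00 R5=0x70  N=0 Z=0
after  8: R0=0x43 R1=0x70 R2=0x70 R3=0x70 R4=0x00 R5=0x70  N=0 Z=0
-- IRQ taken; context saved, return-PC = 9 --
mismatch: R2: reported 0x72 vs actual 0x70

BAD = R2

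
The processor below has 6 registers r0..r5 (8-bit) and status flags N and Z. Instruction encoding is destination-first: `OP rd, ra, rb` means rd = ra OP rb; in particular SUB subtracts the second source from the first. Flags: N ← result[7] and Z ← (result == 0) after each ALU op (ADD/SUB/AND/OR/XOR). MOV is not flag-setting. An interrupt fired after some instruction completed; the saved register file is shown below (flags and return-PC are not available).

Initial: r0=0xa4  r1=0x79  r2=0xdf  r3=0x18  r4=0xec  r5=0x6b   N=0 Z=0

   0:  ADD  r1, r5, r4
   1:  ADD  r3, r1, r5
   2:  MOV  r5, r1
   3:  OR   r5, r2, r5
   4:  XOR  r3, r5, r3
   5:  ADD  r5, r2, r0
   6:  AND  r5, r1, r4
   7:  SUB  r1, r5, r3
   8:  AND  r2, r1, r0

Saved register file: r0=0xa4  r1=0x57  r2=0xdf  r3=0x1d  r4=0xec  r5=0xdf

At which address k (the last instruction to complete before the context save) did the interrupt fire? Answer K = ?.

K = 4

after  0: r0=0xa4 r1=0x57 r2=0xdf r3=0x18 r4=0xec r5=0x6b  N=0 Z=0
after  1: r0=0xa4 r1=0x57 r2=0xdf r3=0xc2 r4=0xec r5=0x6b  N=1 Z=0
after  2: r0=0xa4 r1=0x57 r2=0xdf r3=0xc2 r4=0xec r5=0x57  N=1 Z=0
after  3: r0=0xa4 r1=0x57 r2=0xdf r3=0xc2 r4=0xec r5=0xdf  N=1 Z=0
after  4: r0=0xa4 r1=0x57 r2=0xdf r3=0x1d r4=0xec r5=0xdf  N=0 Z=0
-- IRQ taken; context saved, return-PC = 5 --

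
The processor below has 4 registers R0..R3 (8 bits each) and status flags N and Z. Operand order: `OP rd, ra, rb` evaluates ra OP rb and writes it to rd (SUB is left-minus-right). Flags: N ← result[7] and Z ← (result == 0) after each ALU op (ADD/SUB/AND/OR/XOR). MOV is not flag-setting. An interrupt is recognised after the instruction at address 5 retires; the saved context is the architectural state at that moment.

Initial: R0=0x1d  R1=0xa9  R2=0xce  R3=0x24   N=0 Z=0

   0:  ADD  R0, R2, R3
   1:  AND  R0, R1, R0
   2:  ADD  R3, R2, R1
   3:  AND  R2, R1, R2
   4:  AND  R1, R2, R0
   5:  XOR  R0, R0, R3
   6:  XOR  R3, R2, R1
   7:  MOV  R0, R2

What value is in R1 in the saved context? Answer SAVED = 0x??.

SAVED = 0x80

after  0: R0=0xf2 R1=0xa9 R2=0xce R3=0x24  N=1 Z=0
after  1: R0=0xa0 R1=0xa9 R2=0xce R3=0x24  N=1 Z=0
after  2: R0=0xa0 R1=0xa9 R2=0xce R3=0x77  N=0 Z=0
after  3: R0=0xa0 R1=0xa9 R2=0x88 R3=0x77  N=1 Z=0
after  4: R0=0xa0 R1=0x80 R2=0x88 R3=0x77  N=1 Z=0
after  5: R0=0xd7 R1=0x80 R2=0x88 R3=0x77  N=1 Z=0
-- IRQ taken; context saved, return-PC = 6 --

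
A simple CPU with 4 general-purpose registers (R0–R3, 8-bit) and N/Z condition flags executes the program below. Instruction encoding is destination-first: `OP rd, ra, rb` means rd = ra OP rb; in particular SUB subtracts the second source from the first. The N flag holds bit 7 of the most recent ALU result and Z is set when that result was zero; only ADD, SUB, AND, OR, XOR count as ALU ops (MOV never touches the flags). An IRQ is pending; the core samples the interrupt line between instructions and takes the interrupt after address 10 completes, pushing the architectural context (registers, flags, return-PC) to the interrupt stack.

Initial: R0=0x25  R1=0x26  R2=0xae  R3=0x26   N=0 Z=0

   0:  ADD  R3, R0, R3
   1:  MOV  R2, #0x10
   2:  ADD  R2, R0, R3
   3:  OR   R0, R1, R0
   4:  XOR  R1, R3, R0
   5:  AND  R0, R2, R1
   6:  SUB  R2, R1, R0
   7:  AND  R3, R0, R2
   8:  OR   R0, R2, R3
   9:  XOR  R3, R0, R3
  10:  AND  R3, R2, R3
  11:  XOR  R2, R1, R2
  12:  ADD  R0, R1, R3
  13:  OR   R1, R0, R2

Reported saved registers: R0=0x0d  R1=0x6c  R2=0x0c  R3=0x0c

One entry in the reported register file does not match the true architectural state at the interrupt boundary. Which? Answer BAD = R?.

after  0: R0=0x25 R1=0x26 R2=0xae R3=0x4b  N=0 Z=0
after  1: R0=0x25 R1=0x26 R2=0x10 R3=0x4b  N=0 Z=0
after  2: R0=0x25 R1=0x26 R2=0x70 R3=0x4b  N=0 Z=0
after  3: R0=0x27 R1=0x26 R2=0x70 R3=0x4b  N=0 Z=0
after  4: R0=0x27 R1=0x6c R2=0x70 R3=0x4b  N=0 Z=0
after  5: R0=0x60 R1=0x6c R2=0x70 R3=0x4b  N=0 Z=0
after  6: R0=0x60 R1=0x6c R2=0x0c R3=0x4b  N=0 Z=0
after  7: R0=0x60 R1=0x6c R2=0x0c R3=0x00  N=0 Z=1
after  8: R0=0x0c R1=0x6c R2=0x0c R3=0x00  N=0 Z=0
after  9: R0=0x0c R1=0x6c R2=0x0c R3=0x0c  N=0 Z=0
after 10: R0=0x0c R1=0x6c R2=0x0c R3=0x0c  N=0 Z=0
-- IRQ taken; context saved, return-PC = 11 --
mismatch: R0: reported 0x0d vs actual 0x0c

BAD = R0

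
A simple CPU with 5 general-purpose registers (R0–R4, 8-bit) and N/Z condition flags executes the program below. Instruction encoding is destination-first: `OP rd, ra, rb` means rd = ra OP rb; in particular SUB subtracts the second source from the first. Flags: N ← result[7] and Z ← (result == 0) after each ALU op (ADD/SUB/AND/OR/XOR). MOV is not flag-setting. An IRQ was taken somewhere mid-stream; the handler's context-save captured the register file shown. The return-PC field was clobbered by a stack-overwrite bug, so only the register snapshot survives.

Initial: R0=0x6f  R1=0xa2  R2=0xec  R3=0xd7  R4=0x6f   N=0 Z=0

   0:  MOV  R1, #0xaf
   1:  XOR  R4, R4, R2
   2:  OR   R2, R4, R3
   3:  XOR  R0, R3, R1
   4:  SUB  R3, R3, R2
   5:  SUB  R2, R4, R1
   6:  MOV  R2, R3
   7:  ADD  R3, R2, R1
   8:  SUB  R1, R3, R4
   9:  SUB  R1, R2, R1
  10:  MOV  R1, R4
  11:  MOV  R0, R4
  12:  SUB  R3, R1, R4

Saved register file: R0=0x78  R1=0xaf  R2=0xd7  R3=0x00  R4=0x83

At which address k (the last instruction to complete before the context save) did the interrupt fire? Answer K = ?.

K = 4

after  0: R0=0x6f R1=0xaf R2=0xec R3=0xd7 R4=0x6f  N=0 Z=0
after  1: R0=0x6f R1=0xaf R2=0xec R3=0xd7 R4=0x83  N=1 Z=0
after  2: R0=0x6f R1=0xaf R2=0xd7 R3=0xd7 R4=0x83  N=1 Z=0
after  3: R0=0x78 R1=0xaf R2=0xd7 R3=0xd7 R4=0x83  N=0 Z=0
after  4: R0=0x78 R1=0xaf R2=0xd7 R3=0x00 R4=0x83  N=0 Z=1
-- IRQ taken; context saved, return-PC = 5 --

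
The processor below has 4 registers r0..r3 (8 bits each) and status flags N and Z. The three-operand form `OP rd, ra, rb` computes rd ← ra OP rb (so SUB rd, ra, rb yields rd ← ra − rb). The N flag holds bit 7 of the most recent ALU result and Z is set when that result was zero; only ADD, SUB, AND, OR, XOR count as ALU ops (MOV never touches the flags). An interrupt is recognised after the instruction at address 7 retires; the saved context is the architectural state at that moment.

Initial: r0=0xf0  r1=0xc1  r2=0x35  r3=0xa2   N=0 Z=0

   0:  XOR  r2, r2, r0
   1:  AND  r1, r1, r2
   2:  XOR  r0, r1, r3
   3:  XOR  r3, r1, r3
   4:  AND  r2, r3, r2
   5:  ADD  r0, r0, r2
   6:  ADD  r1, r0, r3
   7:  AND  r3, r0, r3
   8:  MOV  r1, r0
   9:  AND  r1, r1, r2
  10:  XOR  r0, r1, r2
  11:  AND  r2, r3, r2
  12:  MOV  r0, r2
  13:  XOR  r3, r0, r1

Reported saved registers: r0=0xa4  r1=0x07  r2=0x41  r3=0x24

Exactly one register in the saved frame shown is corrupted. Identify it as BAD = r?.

BAD = r3

after  0: r0=0xf0 r1=0xc1 r2=0xc5 r3=0xa2  N=1 Z=0
after  1: r0=0xf0 r1=0xc1 r2=0xc5 r3=0xa2  N=1 Z=0
after  2: r0=0x63 r1=0xc1 r2=0xc5 r3=0xa2  N=0 Z=0
after  3: r0=0x63 r1=0xc1 r2=0xc5 r3=0x63  N=0 Z=0
after  4: r0=0x63 r1=0xc1 r2=0x41 r3=0x63  N=0 Z=0
after  5: r0=0xa4 r1=0xc1 r2=0x41 r3=0x63  N=1 Z=0
after  6: r0=0xa4 r1=0x07 r2=0x41 r3=0x63  N=0 Z=0
after  7: r0=0xa4 r1=0x07 r2=0x41 r3=0x20  N=0 Z=0
-- IRQ taken; context saved, return-PC = 8 --
mismatch: r3: reported 0x24 vs actual 0x20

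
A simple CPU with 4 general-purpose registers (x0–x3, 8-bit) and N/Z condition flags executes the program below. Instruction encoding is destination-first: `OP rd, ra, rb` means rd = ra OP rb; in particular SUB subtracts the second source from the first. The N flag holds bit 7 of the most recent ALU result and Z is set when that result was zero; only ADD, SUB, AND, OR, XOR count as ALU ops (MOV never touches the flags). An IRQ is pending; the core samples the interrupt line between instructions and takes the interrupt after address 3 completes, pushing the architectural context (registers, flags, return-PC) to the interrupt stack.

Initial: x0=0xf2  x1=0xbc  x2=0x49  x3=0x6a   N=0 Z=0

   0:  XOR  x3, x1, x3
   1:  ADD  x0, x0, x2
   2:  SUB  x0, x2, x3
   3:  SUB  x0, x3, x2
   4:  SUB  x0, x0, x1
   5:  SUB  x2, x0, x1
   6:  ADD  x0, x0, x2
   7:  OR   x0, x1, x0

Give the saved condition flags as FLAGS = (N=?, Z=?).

FLAGS = (N=1, Z=0)

after  0: x0=0xf2 x1=0xbc x2=0x49 x3=0xd6  N=1 Z=0
after  1: x0=0x3b x1=0xbc x2=0x49 x3=0xd6  N=0 Z=0
after  2: x0=0x73 x1=0xbc x2=0x49 x3=0xd6  N=0 Z=0
after  3: x0=0x8d x1=0xbc x2=0x49 x3=0xd6  N=1 Z=0
-- IRQ taken; context saved, return-PC = 4 --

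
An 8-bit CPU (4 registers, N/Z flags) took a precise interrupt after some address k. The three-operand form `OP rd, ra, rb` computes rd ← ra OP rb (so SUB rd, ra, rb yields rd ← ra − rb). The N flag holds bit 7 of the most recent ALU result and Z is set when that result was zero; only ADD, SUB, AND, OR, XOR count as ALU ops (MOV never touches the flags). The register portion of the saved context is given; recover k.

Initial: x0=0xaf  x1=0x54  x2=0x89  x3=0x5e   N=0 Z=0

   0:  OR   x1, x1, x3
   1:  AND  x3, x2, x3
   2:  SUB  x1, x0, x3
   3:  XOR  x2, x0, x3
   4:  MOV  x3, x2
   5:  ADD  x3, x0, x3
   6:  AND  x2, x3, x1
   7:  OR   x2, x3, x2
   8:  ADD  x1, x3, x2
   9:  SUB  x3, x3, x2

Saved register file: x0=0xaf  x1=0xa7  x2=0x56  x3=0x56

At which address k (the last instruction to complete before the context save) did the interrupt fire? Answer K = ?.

after  0: x0=0xaf x1=0x5e x2=0x89 x3=0x5e  N=0 Z=0
after  1: x0=0xaf x1=0x5e x2=0x89 x3=0x08  N=0 Z=0
after  2: x0=0xaf x1=0xa7 x2=0x89 x3=0x08  N=1 Z=0
after  3: x0=0xaf x1=0xa7 x2=0xa7 x3=0x08  N=1 Z=0
after  4: x0=0xaf x1=0xa7 x2=0xa7 x3=0xa7  N=1 Z=0
after  5: x0=0xaf x1=0xa7 x2=0xa7 x3=0x56  N=0 Z=0
after  6: x0=0xaf x1=0xa7 x2=0x06 x3=0x56  N=0 Z=0
after  7: x0=0xaf x1=0xa7 x2=0x56 x3=0x56  N=0 Z=0
-- IRQ taken; context saved, return-PC = 8 --

K = 7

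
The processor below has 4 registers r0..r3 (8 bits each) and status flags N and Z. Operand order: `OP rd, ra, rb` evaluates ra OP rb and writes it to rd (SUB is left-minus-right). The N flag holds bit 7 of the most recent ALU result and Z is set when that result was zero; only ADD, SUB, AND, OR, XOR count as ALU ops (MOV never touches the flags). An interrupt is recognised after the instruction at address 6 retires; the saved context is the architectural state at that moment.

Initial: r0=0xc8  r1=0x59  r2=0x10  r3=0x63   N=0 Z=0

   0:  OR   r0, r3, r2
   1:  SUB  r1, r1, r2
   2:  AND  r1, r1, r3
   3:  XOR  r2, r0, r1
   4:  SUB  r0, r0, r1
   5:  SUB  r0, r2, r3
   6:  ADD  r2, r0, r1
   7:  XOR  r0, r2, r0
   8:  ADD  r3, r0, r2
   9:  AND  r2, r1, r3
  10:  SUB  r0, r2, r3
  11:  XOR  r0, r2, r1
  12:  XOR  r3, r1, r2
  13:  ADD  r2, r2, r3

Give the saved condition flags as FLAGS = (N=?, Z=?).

after  0: r0=0x73 r1=0x59 r2=0x10 r3=0x63  N=0 Z=0
after  1: r0=0x73 r1=0x49 r2=0x10 r3=0x63  N=0 Z=0
after  2: r0=0x73 r1=0x41 r2=0x10 r3=0x63  N=0 Z=0
after  3: r0=0x73 r1=0x41 r2=0x32 r3=0x63  N=0 Z=0
after  4: r0=0x32 r1=0x41 r2=0x32 r3=0x63  N=0 Z=0
after  5: r0=0xcf r1=0x41 r2=0x32 r3=0x63  N=1 Z=0
after  6: r0=0xcf r1=0x41 r2=0x10 r3=0x63  N=0 Z=0
-- IRQ taken; context saved, return-PC = 7 --

FLAGS = (N=0, Z=0)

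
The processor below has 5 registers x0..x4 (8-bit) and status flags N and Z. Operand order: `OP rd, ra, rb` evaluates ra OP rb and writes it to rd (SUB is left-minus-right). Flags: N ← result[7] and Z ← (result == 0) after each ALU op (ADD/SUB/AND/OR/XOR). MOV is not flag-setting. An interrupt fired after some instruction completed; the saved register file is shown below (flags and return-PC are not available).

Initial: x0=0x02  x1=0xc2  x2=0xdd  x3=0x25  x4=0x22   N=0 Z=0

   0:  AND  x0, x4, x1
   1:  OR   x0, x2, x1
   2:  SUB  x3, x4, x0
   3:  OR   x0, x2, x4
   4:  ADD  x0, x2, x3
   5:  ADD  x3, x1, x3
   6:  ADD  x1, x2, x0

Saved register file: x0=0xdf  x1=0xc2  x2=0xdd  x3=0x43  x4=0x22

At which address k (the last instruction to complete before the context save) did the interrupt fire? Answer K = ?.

after  0: x0=0x02 x1=0xc2 x2=0xdd x3=0x25 x4=0x22  N=0 Z=0
after  1: x0=0xdf x1=0xc2 x2=0xdd x3=0x25 x4=0x22  N=1 Z=0
after  2: x0=0xdf x1=0xc2 x2=0xdd x3=0x43 x4=0x22  N=0 Z=0
-- IRQ taken; context saved, return-PC = 3 --

K = 2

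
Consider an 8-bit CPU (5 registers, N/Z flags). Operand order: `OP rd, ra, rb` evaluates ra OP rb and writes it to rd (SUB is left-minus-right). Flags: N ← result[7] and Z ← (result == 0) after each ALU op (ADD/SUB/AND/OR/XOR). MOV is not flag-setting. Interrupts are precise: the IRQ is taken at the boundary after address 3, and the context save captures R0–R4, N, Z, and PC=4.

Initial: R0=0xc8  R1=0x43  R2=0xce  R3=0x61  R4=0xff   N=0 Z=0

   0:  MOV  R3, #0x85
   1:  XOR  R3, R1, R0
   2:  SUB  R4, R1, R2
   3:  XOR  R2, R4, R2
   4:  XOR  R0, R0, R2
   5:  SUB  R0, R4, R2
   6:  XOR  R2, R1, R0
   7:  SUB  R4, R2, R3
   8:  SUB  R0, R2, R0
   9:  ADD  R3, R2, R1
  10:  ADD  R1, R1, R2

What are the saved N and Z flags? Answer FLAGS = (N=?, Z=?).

after  0: R0=0xc8 R1=0x43 R2=0xce R3=0x85 R4=0xff  N=0 Z=0
after  1: R0=0xc8 R1=0x43 R2=0xce R3=0x8b R4=0xff  N=1 Z=0
after  2: R0=0xc8 R1=0x43 R2=0xce R3=0x8b R4=0x75  N=0 Z=0
after  3: R0=0xc8 R1=0x43 R2=0xbb R3=0x8b R4=0x75  N=1 Z=0
-- IRQ taken; context saved, return-PC = 4 --

FLAGS = (N=1, Z=0)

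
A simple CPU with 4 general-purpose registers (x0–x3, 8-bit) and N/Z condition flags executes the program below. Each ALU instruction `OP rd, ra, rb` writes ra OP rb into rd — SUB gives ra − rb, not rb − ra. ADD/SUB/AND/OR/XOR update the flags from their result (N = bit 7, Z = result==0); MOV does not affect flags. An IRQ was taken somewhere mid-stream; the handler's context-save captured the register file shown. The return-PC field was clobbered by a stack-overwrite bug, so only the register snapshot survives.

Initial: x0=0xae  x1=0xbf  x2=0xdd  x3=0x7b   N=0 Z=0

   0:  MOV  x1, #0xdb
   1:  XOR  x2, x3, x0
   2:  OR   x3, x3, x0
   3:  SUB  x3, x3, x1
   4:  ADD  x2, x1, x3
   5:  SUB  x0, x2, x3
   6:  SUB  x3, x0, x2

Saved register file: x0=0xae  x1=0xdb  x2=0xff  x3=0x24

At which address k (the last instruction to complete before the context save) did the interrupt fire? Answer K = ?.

K = 4

after  0: x0=0xae x1=0xdb x2=0xdd x3=0x7b  N=0 Z=0
after  1: x0=0xae x1=0xdb x2=0xd5 x3=0x7b  N=1 Z=0
after  2: x0=0xae x1=0xdb x2=0xd5 x3=0xff  N=1 Z=0
after  3: x0=0xae x1=0xdb x2=0xd5 x3=0x24  N=0 Z=0
after  4: x0=0xae x1=0xdb x2=0xff x3=0x24  N=1 Z=0
-- IRQ taken; context saved, return-PC = 5 --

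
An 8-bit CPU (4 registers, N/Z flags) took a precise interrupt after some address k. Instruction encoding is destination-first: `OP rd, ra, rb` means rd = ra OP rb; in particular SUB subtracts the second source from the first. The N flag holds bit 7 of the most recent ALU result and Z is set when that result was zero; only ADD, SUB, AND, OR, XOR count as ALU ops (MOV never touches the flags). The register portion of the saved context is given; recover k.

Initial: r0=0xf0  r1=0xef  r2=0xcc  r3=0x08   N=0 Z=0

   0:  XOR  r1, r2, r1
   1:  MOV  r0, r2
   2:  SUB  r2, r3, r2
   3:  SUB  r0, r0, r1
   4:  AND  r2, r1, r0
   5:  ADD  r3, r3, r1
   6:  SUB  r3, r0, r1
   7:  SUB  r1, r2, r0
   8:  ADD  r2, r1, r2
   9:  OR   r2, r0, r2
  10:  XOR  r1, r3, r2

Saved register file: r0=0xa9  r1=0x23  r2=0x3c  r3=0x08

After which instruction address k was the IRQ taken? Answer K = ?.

K = 3

after  0: r0=0xf0 r1=0x23 r2=0xcc r3=0x08  N=0 Z=0
after  1: r0=0xcc r1=0x23 r2=0xcc r3=0x08  N=0 Z=0
after  2: r0=0xcc r1=0x23 r2=0x3c r3=0x08  N=0 Z=0
after  3: r0=0xa9 r1=0x23 r2=0x3c r3=0x08  N=1 Z=0
-- IRQ taken; context saved, return-PC = 4 --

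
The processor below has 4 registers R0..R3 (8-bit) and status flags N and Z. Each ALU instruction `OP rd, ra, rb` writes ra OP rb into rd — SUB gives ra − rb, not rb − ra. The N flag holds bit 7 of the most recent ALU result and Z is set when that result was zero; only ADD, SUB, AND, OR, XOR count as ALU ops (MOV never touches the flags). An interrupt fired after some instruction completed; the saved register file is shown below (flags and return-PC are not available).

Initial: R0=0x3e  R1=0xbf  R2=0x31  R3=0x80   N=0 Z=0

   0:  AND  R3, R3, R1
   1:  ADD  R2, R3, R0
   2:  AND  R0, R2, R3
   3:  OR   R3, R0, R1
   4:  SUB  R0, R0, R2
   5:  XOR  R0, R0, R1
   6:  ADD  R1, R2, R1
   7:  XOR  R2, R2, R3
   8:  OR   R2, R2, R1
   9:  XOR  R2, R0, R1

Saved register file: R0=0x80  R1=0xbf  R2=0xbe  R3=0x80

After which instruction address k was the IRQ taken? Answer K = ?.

K = 2

after  0: R0=0x3e R1=0xbf R2=0x31 R3=0x80  N=1 Z=0
after  1: R0=0x3e R1=0xbf R2=0xbe R3=0x80  N=1 Z=0
after  2: R0=0x80 R1=0xbf R2=0xbe R3=0x80  N=1 Z=0
-- IRQ taken; context saved, return-PC = 3 --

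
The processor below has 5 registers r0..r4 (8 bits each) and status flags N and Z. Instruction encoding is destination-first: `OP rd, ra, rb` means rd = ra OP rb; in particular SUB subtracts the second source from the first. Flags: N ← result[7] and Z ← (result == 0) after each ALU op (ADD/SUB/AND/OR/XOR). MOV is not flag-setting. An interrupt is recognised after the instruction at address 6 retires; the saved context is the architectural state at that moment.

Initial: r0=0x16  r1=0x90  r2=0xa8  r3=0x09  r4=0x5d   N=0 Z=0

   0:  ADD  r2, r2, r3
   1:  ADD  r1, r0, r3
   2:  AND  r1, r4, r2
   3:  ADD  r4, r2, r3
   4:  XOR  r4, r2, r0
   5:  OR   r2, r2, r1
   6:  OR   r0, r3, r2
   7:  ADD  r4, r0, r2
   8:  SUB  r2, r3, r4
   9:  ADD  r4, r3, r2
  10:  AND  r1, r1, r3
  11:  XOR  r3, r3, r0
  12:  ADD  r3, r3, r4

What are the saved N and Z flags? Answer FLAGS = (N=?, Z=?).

after  0: r0=0x16 r1=0x90 r2=0xb1 r3=0x09 r4=0x5d  N=1 Z=0
after  1: r0=0x16 r1=0x1f r2=0xb1 r3=0x09 r4=0x5d  N=0 Z=0
after  2: r0=0x16 r1=0x11 r2=0xb1 r3=0x09 r4=0x5d  N=0 Z=0
after  3: r0=0x16 r1=0x11 r2=0xb1 r3=0x09 r4=0xba  N=1 Z=0
after  4: r0=0x16 r1=0x11 r2=0xb1 r3=0x09 r4=0xa7  N=1 Z=0
after  5: r0=0x16 r1=0x11 r2=0xb1 r3=0x09 r4=0xa7  N=1 Z=0
after  6: r0=0xb9 r1=0x11 r2=0xb1 r3=0x09 r4=0xa7  N=1 Z=0
-- IRQ taken; context saved, return-PC = 7 --

FLAGS = (N=1, Z=0)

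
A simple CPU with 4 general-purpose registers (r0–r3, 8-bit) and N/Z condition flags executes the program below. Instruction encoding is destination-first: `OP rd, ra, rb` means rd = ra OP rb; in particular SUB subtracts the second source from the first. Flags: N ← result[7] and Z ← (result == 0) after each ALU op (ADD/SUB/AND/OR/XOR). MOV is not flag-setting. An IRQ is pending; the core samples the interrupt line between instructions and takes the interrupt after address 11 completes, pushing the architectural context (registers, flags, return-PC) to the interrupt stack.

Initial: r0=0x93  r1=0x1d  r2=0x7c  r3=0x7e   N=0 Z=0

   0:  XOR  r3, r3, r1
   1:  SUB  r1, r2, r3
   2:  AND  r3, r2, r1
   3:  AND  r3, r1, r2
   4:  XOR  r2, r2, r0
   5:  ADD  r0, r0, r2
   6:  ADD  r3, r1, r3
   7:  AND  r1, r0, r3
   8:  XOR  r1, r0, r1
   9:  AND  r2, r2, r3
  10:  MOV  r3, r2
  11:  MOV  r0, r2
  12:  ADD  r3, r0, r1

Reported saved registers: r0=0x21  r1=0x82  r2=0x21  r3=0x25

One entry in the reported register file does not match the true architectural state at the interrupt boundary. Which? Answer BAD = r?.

BAD = r3

after  0: r0=0x93 r1=0x1d r2=0x7c r3=0x63  N=0 Z=0
after  1: r0=0x93 r1=0x19 r2=0x7c r3=0x63  N=0 Z=0
after  2: r0=0x93 r1=0x19 r2=0x7c r3=0x18  N=0 Z=0
after  3: r0=0x93 r1=0x19 r2=0x7c r3=0x18  N=0 Z=0
after  4: r0=0x93 r1=0x19 r2=0xef r3=0x18  N=1 Z=0
after  5: r0=0x82 r1=0x19 r2=0xef r3=0x18  N=1 Z=0
after  6: r0=0x82 r1=0x19 r2=0xef r3=0x31  N=0 Z=0
after  7: r0=0x82 r1=0x00 r2=0xef r3=0x31  N=0 Z=1
after  8: r0=0x82 r1=0x82 r2=0xef r3=0x31  N=1 Z=0
after  9: r0=0x82 r1=0x82 r2=0x21 r3=0x31  N=0 Z=0
after 10: r0=0x82 r1=0x82 r2=0x21 r3=0x21  N=0 Z=0
after 11: r0=0x21 r1=0x82 r2=0x21 r3=0x21  N=0 Z=0
-- IRQ taken; context saved, return-PC = 12 --
mismatch: r3: reported 0x25 vs actual 0x21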